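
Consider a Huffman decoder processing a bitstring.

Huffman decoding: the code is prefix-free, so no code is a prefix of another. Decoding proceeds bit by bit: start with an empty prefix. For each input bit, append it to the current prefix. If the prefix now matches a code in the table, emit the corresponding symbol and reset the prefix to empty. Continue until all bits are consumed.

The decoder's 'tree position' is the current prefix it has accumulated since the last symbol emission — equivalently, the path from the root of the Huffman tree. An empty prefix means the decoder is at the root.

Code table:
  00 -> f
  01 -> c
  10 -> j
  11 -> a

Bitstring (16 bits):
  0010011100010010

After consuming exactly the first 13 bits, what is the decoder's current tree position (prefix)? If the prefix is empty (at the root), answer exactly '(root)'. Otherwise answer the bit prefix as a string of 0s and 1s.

Bit 0: prefix='0' (no match yet)
Bit 1: prefix='00' -> emit 'f', reset
Bit 2: prefix='1' (no match yet)
Bit 3: prefix='10' -> emit 'j', reset
Bit 4: prefix='0' (no match yet)
Bit 5: prefix='01' -> emit 'c', reset
Bit 6: prefix='1' (no match yet)
Bit 7: prefix='11' -> emit 'a', reset
Bit 8: prefix='0' (no match yet)
Bit 9: prefix='00' -> emit 'f', reset
Bit 10: prefix='0' (no match yet)
Bit 11: prefix='01' -> emit 'c', reset
Bit 12: prefix='0' (no match yet)

Answer: 0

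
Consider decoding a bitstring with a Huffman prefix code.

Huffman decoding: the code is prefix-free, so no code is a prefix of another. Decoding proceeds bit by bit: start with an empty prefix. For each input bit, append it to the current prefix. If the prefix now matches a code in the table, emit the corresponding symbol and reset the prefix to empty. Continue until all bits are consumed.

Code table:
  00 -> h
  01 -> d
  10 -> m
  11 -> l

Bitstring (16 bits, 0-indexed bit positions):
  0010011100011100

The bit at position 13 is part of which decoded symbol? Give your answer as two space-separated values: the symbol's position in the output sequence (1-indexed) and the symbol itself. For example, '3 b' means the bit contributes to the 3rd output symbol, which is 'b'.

Answer: 7 l

Derivation:
Bit 0: prefix='0' (no match yet)
Bit 1: prefix='00' -> emit 'h', reset
Bit 2: prefix='1' (no match yet)
Bit 3: prefix='10' -> emit 'm', reset
Bit 4: prefix='0' (no match yet)
Bit 5: prefix='01' -> emit 'd', reset
Bit 6: prefix='1' (no match yet)
Bit 7: prefix='11' -> emit 'l', reset
Bit 8: prefix='0' (no match yet)
Bit 9: prefix='00' -> emit 'h', reset
Bit 10: prefix='0' (no match yet)
Bit 11: prefix='01' -> emit 'd', reset
Bit 12: prefix='1' (no match yet)
Bit 13: prefix='11' -> emit 'l', reset
Bit 14: prefix='0' (no match yet)
Bit 15: prefix='00' -> emit 'h', reset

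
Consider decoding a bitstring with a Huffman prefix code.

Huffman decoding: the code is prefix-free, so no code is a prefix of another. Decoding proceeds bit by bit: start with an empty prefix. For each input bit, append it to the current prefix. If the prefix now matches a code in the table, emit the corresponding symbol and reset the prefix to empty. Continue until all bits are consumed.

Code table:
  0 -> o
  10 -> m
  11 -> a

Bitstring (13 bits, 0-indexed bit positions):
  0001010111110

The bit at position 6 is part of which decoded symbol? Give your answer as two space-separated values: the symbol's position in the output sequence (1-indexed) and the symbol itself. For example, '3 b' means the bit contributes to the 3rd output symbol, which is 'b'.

Answer: 5 m

Derivation:
Bit 0: prefix='0' -> emit 'o', reset
Bit 1: prefix='0' -> emit 'o', reset
Bit 2: prefix='0' -> emit 'o', reset
Bit 3: prefix='1' (no match yet)
Bit 4: prefix='10' -> emit 'm', reset
Bit 5: prefix='1' (no match yet)
Bit 6: prefix='10' -> emit 'm', reset
Bit 7: prefix='1' (no match yet)
Bit 8: prefix='11' -> emit 'a', reset
Bit 9: prefix='1' (no match yet)
Bit 10: prefix='11' -> emit 'a', reset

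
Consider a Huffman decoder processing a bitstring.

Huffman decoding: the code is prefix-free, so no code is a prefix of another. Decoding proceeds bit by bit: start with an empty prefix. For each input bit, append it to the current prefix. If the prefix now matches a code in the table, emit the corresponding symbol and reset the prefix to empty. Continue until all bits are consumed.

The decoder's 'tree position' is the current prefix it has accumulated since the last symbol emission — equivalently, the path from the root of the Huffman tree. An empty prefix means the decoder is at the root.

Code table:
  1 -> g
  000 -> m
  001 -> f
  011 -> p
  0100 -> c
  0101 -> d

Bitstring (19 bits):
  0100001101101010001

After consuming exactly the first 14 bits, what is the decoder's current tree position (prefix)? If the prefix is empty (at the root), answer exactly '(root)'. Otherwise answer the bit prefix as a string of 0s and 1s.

Bit 0: prefix='0' (no match yet)
Bit 1: prefix='01' (no match yet)
Bit 2: prefix='010' (no match yet)
Bit 3: prefix='0100' -> emit 'c', reset
Bit 4: prefix='0' (no match yet)
Bit 5: prefix='00' (no match yet)
Bit 6: prefix='001' -> emit 'f', reset
Bit 7: prefix='1' -> emit 'g', reset
Bit 8: prefix='0' (no match yet)
Bit 9: prefix='01' (no match yet)
Bit 10: prefix='011' -> emit 'p', reset
Bit 11: prefix='0' (no match yet)
Bit 12: prefix='01' (no match yet)
Bit 13: prefix='010' (no match yet)

Answer: 010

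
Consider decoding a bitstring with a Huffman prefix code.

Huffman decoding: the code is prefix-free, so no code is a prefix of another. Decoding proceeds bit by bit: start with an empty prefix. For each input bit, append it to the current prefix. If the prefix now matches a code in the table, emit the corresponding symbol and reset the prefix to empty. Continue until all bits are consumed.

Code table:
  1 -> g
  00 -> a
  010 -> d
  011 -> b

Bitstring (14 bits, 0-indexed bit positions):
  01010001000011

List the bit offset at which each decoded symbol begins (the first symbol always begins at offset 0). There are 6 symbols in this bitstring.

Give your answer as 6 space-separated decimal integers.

Answer: 0 3 4 6 9 11

Derivation:
Bit 0: prefix='0' (no match yet)
Bit 1: prefix='01' (no match yet)
Bit 2: prefix='010' -> emit 'd', reset
Bit 3: prefix='1' -> emit 'g', reset
Bit 4: prefix='0' (no match yet)
Bit 5: prefix='00' -> emit 'a', reset
Bit 6: prefix='0' (no match yet)
Bit 7: prefix='01' (no match yet)
Bit 8: prefix='010' -> emit 'd', reset
Bit 9: prefix='0' (no match yet)
Bit 10: prefix='00' -> emit 'a', reset
Bit 11: prefix='0' (no match yet)
Bit 12: prefix='01' (no match yet)
Bit 13: prefix='011' -> emit 'b', reset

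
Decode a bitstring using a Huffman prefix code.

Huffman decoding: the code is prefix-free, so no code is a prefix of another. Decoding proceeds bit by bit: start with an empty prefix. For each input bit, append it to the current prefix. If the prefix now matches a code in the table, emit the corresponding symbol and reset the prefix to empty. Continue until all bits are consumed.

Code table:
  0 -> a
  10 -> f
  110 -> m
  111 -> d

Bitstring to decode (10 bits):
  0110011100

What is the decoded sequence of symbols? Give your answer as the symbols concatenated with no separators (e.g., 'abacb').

Answer: amadaa

Derivation:
Bit 0: prefix='0' -> emit 'a', reset
Bit 1: prefix='1' (no match yet)
Bit 2: prefix='11' (no match yet)
Bit 3: prefix='110' -> emit 'm', reset
Bit 4: prefix='0' -> emit 'a', reset
Bit 5: prefix='1' (no match yet)
Bit 6: prefix='11' (no match yet)
Bit 7: prefix='111' -> emit 'd', reset
Bit 8: prefix='0' -> emit 'a', reset
Bit 9: prefix='0' -> emit 'a', reset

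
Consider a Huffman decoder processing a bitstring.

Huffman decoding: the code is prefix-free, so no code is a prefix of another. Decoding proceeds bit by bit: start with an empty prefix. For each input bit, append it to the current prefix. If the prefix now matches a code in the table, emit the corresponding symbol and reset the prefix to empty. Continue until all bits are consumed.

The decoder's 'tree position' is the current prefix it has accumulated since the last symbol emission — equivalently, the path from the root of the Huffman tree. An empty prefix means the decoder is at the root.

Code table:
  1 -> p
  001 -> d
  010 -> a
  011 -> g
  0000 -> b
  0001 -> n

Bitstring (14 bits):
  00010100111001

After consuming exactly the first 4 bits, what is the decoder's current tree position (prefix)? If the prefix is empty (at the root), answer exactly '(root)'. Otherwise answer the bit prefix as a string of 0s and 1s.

Answer: (root)

Derivation:
Bit 0: prefix='0' (no match yet)
Bit 1: prefix='00' (no match yet)
Bit 2: prefix='000' (no match yet)
Bit 3: prefix='0001' -> emit 'n', reset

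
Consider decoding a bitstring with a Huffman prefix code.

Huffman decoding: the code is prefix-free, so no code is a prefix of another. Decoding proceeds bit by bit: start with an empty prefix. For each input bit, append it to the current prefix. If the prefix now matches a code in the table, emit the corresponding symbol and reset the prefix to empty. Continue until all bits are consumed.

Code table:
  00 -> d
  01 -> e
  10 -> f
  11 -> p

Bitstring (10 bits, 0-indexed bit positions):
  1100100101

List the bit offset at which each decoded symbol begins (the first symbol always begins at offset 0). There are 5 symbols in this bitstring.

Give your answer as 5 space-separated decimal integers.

Answer: 0 2 4 6 8

Derivation:
Bit 0: prefix='1' (no match yet)
Bit 1: prefix='11' -> emit 'p', reset
Bit 2: prefix='0' (no match yet)
Bit 3: prefix='00' -> emit 'd', reset
Bit 4: prefix='1' (no match yet)
Bit 5: prefix='10' -> emit 'f', reset
Bit 6: prefix='0' (no match yet)
Bit 7: prefix='01' -> emit 'e', reset
Bit 8: prefix='0' (no match yet)
Bit 9: prefix='01' -> emit 'e', reset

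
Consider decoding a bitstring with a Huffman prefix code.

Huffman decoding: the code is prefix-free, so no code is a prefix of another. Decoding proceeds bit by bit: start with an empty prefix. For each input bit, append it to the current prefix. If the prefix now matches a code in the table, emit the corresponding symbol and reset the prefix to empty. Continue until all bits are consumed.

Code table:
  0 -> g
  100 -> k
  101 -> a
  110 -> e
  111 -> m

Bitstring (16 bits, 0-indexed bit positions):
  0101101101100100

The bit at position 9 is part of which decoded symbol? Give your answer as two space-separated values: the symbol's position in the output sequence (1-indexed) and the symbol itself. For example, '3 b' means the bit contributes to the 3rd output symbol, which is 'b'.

Bit 0: prefix='0' -> emit 'g', reset
Bit 1: prefix='1' (no match yet)
Bit 2: prefix='10' (no match yet)
Bit 3: prefix='101' -> emit 'a', reset
Bit 4: prefix='1' (no match yet)
Bit 5: prefix='10' (no match yet)
Bit 6: prefix='101' -> emit 'a', reset
Bit 7: prefix='1' (no match yet)
Bit 8: prefix='10' (no match yet)
Bit 9: prefix='101' -> emit 'a', reset
Bit 10: prefix='1' (no match yet)
Bit 11: prefix='10' (no match yet)
Bit 12: prefix='100' -> emit 'k', reset
Bit 13: prefix='1' (no match yet)

Answer: 4 a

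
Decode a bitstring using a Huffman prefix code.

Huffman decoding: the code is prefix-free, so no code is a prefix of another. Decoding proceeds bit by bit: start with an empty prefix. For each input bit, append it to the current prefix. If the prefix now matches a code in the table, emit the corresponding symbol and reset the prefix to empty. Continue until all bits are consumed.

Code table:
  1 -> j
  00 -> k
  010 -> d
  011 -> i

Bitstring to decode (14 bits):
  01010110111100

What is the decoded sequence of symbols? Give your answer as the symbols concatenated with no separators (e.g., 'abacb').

Bit 0: prefix='0' (no match yet)
Bit 1: prefix='01' (no match yet)
Bit 2: prefix='010' -> emit 'd', reset
Bit 3: prefix='1' -> emit 'j', reset
Bit 4: prefix='0' (no match yet)
Bit 5: prefix='01' (no match yet)
Bit 6: prefix='011' -> emit 'i', reset
Bit 7: prefix='0' (no match yet)
Bit 8: prefix='01' (no match yet)
Bit 9: prefix='011' -> emit 'i', reset
Bit 10: prefix='1' -> emit 'j', reset
Bit 11: prefix='1' -> emit 'j', reset
Bit 12: prefix='0' (no match yet)
Bit 13: prefix='00' -> emit 'k', reset

Answer: djiijjk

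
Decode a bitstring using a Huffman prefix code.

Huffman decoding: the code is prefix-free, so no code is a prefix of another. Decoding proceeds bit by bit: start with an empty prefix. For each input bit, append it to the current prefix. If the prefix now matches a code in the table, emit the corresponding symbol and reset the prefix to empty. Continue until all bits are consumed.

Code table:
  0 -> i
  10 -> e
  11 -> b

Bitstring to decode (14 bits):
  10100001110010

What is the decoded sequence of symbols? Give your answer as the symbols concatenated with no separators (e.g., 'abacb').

Answer: eeiiibeie

Derivation:
Bit 0: prefix='1' (no match yet)
Bit 1: prefix='10' -> emit 'e', reset
Bit 2: prefix='1' (no match yet)
Bit 3: prefix='10' -> emit 'e', reset
Bit 4: prefix='0' -> emit 'i', reset
Bit 5: prefix='0' -> emit 'i', reset
Bit 6: prefix='0' -> emit 'i', reset
Bit 7: prefix='1' (no match yet)
Bit 8: prefix='11' -> emit 'b', reset
Bit 9: prefix='1' (no match yet)
Bit 10: prefix='10' -> emit 'e', reset
Bit 11: prefix='0' -> emit 'i', reset
Bit 12: prefix='1' (no match yet)
Bit 13: prefix='10' -> emit 'e', reset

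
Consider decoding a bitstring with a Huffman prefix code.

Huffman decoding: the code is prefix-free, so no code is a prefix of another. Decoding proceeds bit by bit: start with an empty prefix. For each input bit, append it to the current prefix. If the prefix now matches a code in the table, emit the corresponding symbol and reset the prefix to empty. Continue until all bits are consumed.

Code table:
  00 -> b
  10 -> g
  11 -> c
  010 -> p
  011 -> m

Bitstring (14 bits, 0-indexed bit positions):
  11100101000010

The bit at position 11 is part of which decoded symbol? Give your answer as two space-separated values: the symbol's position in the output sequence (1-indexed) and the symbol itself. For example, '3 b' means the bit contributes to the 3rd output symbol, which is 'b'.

Answer: 6 p

Derivation:
Bit 0: prefix='1' (no match yet)
Bit 1: prefix='11' -> emit 'c', reset
Bit 2: prefix='1' (no match yet)
Bit 3: prefix='10' -> emit 'g', reset
Bit 4: prefix='0' (no match yet)
Bit 5: prefix='01' (no match yet)
Bit 6: prefix='010' -> emit 'p', reset
Bit 7: prefix='1' (no match yet)
Bit 8: prefix='10' -> emit 'g', reset
Bit 9: prefix='0' (no match yet)
Bit 10: prefix='00' -> emit 'b', reset
Bit 11: prefix='0' (no match yet)
Bit 12: prefix='01' (no match yet)
Bit 13: prefix='010' -> emit 'p', reset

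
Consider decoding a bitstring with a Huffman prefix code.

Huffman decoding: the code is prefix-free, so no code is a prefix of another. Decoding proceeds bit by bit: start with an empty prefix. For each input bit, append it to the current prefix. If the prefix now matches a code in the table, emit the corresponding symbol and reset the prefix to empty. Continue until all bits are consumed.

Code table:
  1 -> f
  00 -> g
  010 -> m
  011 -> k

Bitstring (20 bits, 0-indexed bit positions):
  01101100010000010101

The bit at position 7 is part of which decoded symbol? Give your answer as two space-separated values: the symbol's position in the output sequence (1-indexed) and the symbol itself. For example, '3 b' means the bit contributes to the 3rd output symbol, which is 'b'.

Bit 0: prefix='0' (no match yet)
Bit 1: prefix='01' (no match yet)
Bit 2: prefix='011' -> emit 'k', reset
Bit 3: prefix='0' (no match yet)
Bit 4: prefix='01' (no match yet)
Bit 5: prefix='011' -> emit 'k', reset
Bit 6: prefix='0' (no match yet)
Bit 7: prefix='00' -> emit 'g', reset
Bit 8: prefix='0' (no match yet)
Bit 9: prefix='01' (no match yet)
Bit 10: prefix='010' -> emit 'm', reset
Bit 11: prefix='0' (no match yet)

Answer: 3 g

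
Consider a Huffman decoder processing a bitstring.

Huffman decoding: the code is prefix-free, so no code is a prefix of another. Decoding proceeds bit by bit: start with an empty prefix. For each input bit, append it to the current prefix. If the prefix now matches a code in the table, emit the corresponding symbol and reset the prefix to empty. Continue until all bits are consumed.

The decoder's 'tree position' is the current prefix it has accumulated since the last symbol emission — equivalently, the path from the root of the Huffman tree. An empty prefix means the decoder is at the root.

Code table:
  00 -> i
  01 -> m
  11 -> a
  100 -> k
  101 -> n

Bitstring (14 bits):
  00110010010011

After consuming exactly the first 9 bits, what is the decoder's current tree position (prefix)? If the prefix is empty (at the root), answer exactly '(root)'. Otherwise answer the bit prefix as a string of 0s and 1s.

Bit 0: prefix='0' (no match yet)
Bit 1: prefix='00' -> emit 'i', reset
Bit 2: prefix='1' (no match yet)
Bit 3: prefix='11' -> emit 'a', reset
Bit 4: prefix='0' (no match yet)
Bit 5: prefix='00' -> emit 'i', reset
Bit 6: prefix='1' (no match yet)
Bit 7: prefix='10' (no match yet)
Bit 8: prefix='100' -> emit 'k', reset

Answer: (root)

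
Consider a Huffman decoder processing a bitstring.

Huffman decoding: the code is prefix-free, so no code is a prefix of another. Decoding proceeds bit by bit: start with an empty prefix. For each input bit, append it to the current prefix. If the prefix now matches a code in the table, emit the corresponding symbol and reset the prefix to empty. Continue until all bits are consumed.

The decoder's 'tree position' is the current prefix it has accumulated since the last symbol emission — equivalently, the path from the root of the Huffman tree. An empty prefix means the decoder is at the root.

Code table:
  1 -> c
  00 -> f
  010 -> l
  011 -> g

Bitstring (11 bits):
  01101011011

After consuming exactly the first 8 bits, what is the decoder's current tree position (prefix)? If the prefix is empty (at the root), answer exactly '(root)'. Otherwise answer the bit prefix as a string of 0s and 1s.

Bit 0: prefix='0' (no match yet)
Bit 1: prefix='01' (no match yet)
Bit 2: prefix='011' -> emit 'g', reset
Bit 3: prefix='0' (no match yet)
Bit 4: prefix='01' (no match yet)
Bit 5: prefix='010' -> emit 'l', reset
Bit 6: prefix='1' -> emit 'c', reset
Bit 7: prefix='1' -> emit 'c', reset

Answer: (root)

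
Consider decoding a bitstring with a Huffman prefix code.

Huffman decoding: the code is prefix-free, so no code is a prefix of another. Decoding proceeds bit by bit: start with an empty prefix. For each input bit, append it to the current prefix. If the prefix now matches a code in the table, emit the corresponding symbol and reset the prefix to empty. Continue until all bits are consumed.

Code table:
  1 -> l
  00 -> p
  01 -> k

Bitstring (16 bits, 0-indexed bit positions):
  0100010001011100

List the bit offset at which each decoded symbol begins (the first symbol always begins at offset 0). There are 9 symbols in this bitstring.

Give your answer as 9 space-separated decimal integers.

Answer: 0 2 4 6 8 10 12 13 14

Derivation:
Bit 0: prefix='0' (no match yet)
Bit 1: prefix='01' -> emit 'k', reset
Bit 2: prefix='0' (no match yet)
Bit 3: prefix='00' -> emit 'p', reset
Bit 4: prefix='0' (no match yet)
Bit 5: prefix='01' -> emit 'k', reset
Bit 6: prefix='0' (no match yet)
Bit 7: prefix='00' -> emit 'p', reset
Bit 8: prefix='0' (no match yet)
Bit 9: prefix='01' -> emit 'k', reset
Bit 10: prefix='0' (no match yet)
Bit 11: prefix='01' -> emit 'k', reset
Bit 12: prefix='1' -> emit 'l', reset
Bit 13: prefix='1' -> emit 'l', reset
Bit 14: prefix='0' (no match yet)
Bit 15: prefix='00' -> emit 'p', reset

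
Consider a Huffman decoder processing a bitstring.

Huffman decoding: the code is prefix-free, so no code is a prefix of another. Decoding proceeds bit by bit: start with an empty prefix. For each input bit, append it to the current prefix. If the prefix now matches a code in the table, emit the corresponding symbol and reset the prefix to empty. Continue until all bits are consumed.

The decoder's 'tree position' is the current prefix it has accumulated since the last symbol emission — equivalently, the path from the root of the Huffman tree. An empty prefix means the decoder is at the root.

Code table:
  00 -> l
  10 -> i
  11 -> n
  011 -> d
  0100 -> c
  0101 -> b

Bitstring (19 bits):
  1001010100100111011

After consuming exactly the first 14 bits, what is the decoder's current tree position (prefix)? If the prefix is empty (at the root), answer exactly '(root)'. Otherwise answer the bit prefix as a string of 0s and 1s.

Answer: 01

Derivation:
Bit 0: prefix='1' (no match yet)
Bit 1: prefix='10' -> emit 'i', reset
Bit 2: prefix='0' (no match yet)
Bit 3: prefix='01' (no match yet)
Bit 4: prefix='010' (no match yet)
Bit 5: prefix='0101' -> emit 'b', reset
Bit 6: prefix='0' (no match yet)
Bit 7: prefix='01' (no match yet)
Bit 8: prefix='010' (no match yet)
Bit 9: prefix='0100' -> emit 'c', reset
Bit 10: prefix='1' (no match yet)
Bit 11: prefix='10' -> emit 'i', reset
Bit 12: prefix='0' (no match yet)
Bit 13: prefix='01' (no match yet)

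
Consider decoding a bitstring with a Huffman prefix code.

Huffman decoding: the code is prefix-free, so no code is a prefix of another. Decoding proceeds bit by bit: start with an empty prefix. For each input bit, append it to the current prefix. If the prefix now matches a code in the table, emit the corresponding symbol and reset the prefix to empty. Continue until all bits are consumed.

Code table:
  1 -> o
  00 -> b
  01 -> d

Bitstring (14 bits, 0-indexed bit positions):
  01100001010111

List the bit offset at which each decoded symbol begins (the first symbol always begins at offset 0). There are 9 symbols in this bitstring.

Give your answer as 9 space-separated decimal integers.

Bit 0: prefix='0' (no match yet)
Bit 1: prefix='01' -> emit 'd', reset
Bit 2: prefix='1' -> emit 'o', reset
Bit 3: prefix='0' (no match yet)
Bit 4: prefix='00' -> emit 'b', reset
Bit 5: prefix='0' (no match yet)
Bit 6: prefix='00' -> emit 'b', reset
Bit 7: prefix='1' -> emit 'o', reset
Bit 8: prefix='0' (no match yet)
Bit 9: prefix='01' -> emit 'd', reset
Bit 10: prefix='0' (no match yet)
Bit 11: prefix='01' -> emit 'd', reset
Bit 12: prefix='1' -> emit 'o', reset
Bit 13: prefix='1' -> emit 'o', reset

Answer: 0 2 3 5 7 8 10 12 13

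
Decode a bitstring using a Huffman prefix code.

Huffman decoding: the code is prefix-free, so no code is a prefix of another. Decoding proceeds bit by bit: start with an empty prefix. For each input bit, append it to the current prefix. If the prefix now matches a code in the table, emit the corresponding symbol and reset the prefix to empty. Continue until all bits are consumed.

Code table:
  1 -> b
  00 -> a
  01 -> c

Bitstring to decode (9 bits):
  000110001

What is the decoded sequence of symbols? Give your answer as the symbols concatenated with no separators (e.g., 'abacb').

Bit 0: prefix='0' (no match yet)
Bit 1: prefix='00' -> emit 'a', reset
Bit 2: prefix='0' (no match yet)
Bit 3: prefix='01' -> emit 'c', reset
Bit 4: prefix='1' -> emit 'b', reset
Bit 5: prefix='0' (no match yet)
Bit 6: prefix='00' -> emit 'a', reset
Bit 7: prefix='0' (no match yet)
Bit 8: prefix='01' -> emit 'c', reset

Answer: acbac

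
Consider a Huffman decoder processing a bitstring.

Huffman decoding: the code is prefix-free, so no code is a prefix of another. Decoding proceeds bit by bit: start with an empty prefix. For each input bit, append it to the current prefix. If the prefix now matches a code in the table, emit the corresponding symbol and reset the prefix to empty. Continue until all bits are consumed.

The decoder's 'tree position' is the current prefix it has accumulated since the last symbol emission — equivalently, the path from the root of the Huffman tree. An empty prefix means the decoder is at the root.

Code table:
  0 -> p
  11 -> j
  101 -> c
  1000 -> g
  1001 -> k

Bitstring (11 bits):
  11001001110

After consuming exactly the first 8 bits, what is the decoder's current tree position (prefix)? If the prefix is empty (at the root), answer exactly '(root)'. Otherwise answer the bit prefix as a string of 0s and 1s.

Bit 0: prefix='1' (no match yet)
Bit 1: prefix='11' -> emit 'j', reset
Bit 2: prefix='0' -> emit 'p', reset
Bit 3: prefix='0' -> emit 'p', reset
Bit 4: prefix='1' (no match yet)
Bit 5: prefix='10' (no match yet)
Bit 6: prefix='100' (no match yet)
Bit 7: prefix='1001' -> emit 'k', reset

Answer: (root)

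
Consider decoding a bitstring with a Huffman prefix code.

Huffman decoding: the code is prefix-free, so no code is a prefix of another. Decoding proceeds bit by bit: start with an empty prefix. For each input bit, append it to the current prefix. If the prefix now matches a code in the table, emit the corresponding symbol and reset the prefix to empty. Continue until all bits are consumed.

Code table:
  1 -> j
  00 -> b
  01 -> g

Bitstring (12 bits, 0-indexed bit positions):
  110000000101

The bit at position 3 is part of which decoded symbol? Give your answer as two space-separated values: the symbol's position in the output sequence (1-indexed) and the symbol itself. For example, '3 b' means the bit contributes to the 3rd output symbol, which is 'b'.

Bit 0: prefix='1' -> emit 'j', reset
Bit 1: prefix='1' -> emit 'j', reset
Bit 2: prefix='0' (no match yet)
Bit 3: prefix='00' -> emit 'b', reset
Bit 4: prefix='0' (no match yet)
Bit 5: prefix='00' -> emit 'b', reset
Bit 6: prefix='0' (no match yet)
Bit 7: prefix='00' -> emit 'b', reset

Answer: 3 b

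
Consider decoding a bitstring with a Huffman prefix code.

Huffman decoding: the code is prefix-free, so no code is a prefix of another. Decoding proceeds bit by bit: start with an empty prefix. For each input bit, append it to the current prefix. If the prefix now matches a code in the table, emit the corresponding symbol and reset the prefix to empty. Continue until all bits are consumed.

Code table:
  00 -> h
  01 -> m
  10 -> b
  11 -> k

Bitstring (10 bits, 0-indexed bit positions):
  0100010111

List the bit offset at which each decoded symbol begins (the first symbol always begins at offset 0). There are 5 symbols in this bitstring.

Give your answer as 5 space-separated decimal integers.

Bit 0: prefix='0' (no match yet)
Bit 1: prefix='01' -> emit 'm', reset
Bit 2: prefix='0' (no match yet)
Bit 3: prefix='00' -> emit 'h', reset
Bit 4: prefix='0' (no match yet)
Bit 5: prefix='01' -> emit 'm', reset
Bit 6: prefix='0' (no match yet)
Bit 7: prefix='01' -> emit 'm', reset
Bit 8: prefix='1' (no match yet)
Bit 9: prefix='11' -> emit 'k', reset

Answer: 0 2 4 6 8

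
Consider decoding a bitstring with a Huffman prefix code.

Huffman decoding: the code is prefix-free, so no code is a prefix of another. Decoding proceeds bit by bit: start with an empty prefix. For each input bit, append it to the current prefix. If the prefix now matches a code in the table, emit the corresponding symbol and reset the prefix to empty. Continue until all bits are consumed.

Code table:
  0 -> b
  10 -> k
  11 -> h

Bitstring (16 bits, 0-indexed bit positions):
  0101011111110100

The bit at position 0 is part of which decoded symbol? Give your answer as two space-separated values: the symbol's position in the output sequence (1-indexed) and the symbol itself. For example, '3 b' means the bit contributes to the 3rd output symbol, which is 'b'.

Bit 0: prefix='0' -> emit 'b', reset
Bit 1: prefix='1' (no match yet)
Bit 2: prefix='10' -> emit 'k', reset
Bit 3: prefix='1' (no match yet)
Bit 4: prefix='10' -> emit 'k', reset

Answer: 1 b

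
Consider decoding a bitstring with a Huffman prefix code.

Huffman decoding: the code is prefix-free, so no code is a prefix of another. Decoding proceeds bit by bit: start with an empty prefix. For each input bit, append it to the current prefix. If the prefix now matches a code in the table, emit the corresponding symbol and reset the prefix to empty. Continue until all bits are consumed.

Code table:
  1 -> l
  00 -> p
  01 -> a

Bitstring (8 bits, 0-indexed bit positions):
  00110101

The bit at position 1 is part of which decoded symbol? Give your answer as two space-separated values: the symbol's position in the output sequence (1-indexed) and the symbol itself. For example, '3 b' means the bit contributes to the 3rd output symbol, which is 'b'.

Bit 0: prefix='0' (no match yet)
Bit 1: prefix='00' -> emit 'p', reset
Bit 2: prefix='1' -> emit 'l', reset
Bit 3: prefix='1' -> emit 'l', reset
Bit 4: prefix='0' (no match yet)
Bit 5: prefix='01' -> emit 'a', reset

Answer: 1 p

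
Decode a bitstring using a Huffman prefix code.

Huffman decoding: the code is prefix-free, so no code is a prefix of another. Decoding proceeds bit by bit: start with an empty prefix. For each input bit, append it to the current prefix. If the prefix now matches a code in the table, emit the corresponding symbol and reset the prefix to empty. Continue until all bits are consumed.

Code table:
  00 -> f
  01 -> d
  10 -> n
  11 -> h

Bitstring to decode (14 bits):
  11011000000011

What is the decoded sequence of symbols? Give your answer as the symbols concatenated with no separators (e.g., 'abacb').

Answer: hdnfffh

Derivation:
Bit 0: prefix='1' (no match yet)
Bit 1: prefix='11' -> emit 'h', reset
Bit 2: prefix='0' (no match yet)
Bit 3: prefix='01' -> emit 'd', reset
Bit 4: prefix='1' (no match yet)
Bit 5: prefix='10' -> emit 'n', reset
Bit 6: prefix='0' (no match yet)
Bit 7: prefix='00' -> emit 'f', reset
Bit 8: prefix='0' (no match yet)
Bit 9: prefix='00' -> emit 'f', reset
Bit 10: prefix='0' (no match yet)
Bit 11: prefix='00' -> emit 'f', reset
Bit 12: prefix='1' (no match yet)
Bit 13: prefix='11' -> emit 'h', reset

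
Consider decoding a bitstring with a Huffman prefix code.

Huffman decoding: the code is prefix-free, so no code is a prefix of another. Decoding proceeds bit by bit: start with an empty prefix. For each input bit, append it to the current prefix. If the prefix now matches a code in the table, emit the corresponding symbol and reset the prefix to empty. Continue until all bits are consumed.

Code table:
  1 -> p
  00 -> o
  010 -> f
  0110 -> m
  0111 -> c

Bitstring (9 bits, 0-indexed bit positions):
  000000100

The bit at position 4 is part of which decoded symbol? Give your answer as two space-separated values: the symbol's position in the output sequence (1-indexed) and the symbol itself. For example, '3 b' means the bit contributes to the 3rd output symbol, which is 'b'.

Answer: 3 o

Derivation:
Bit 0: prefix='0' (no match yet)
Bit 1: prefix='00' -> emit 'o', reset
Bit 2: prefix='0' (no match yet)
Bit 3: prefix='00' -> emit 'o', reset
Bit 4: prefix='0' (no match yet)
Bit 5: prefix='00' -> emit 'o', reset
Bit 6: prefix='1' -> emit 'p', reset
Bit 7: prefix='0' (no match yet)
Bit 8: prefix='00' -> emit 'o', reset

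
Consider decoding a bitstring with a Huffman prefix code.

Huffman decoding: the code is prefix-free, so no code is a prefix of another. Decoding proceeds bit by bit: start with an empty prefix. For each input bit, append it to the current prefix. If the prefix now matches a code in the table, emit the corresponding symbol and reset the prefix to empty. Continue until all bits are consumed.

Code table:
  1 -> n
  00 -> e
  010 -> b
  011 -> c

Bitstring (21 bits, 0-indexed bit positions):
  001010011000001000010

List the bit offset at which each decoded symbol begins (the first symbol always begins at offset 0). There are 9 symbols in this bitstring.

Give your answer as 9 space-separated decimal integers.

Bit 0: prefix='0' (no match yet)
Bit 1: prefix='00' -> emit 'e', reset
Bit 2: prefix='1' -> emit 'n', reset
Bit 3: prefix='0' (no match yet)
Bit 4: prefix='01' (no match yet)
Bit 5: prefix='010' -> emit 'b', reset
Bit 6: prefix='0' (no match yet)
Bit 7: prefix='01' (no match yet)
Bit 8: prefix='011' -> emit 'c', reset
Bit 9: prefix='0' (no match yet)
Bit 10: prefix='00' -> emit 'e', reset
Bit 11: prefix='0' (no match yet)
Bit 12: prefix='00' -> emit 'e', reset
Bit 13: prefix='0' (no match yet)
Bit 14: prefix='01' (no match yet)
Bit 15: prefix='010' -> emit 'b', reset
Bit 16: prefix='0' (no match yet)
Bit 17: prefix='00' -> emit 'e', reset
Bit 18: prefix='0' (no match yet)
Bit 19: prefix='01' (no match yet)
Bit 20: prefix='010' -> emit 'b', reset

Answer: 0 2 3 6 9 11 13 16 18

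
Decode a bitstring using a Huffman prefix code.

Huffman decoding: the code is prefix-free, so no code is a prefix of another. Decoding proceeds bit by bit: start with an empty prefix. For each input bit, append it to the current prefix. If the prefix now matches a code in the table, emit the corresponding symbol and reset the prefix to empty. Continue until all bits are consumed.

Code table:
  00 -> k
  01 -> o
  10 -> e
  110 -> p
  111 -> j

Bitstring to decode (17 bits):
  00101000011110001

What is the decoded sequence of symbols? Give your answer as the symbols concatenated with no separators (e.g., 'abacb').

Bit 0: prefix='0' (no match yet)
Bit 1: prefix='00' -> emit 'k', reset
Bit 2: prefix='1' (no match yet)
Bit 3: prefix='10' -> emit 'e', reset
Bit 4: prefix='1' (no match yet)
Bit 5: prefix='10' -> emit 'e', reset
Bit 6: prefix='0' (no match yet)
Bit 7: prefix='00' -> emit 'k', reset
Bit 8: prefix='0' (no match yet)
Bit 9: prefix='01' -> emit 'o', reset
Bit 10: prefix='1' (no match yet)
Bit 11: prefix='11' (no match yet)
Bit 12: prefix='111' -> emit 'j', reset
Bit 13: prefix='0' (no match yet)
Bit 14: prefix='00' -> emit 'k', reset
Bit 15: prefix='0' (no match yet)
Bit 16: prefix='01' -> emit 'o', reset

Answer: keekojko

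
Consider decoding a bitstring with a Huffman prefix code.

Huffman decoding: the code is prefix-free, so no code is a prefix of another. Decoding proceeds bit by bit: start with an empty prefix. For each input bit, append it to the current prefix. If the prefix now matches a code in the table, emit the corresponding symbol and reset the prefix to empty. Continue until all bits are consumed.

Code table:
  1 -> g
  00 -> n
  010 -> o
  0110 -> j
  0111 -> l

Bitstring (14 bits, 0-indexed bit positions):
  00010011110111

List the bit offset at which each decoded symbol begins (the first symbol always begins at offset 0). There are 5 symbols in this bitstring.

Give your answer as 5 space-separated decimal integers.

Bit 0: prefix='0' (no match yet)
Bit 1: prefix='00' -> emit 'n', reset
Bit 2: prefix='0' (no match yet)
Bit 3: prefix='01' (no match yet)
Bit 4: prefix='010' -> emit 'o', reset
Bit 5: prefix='0' (no match yet)
Bit 6: prefix='01' (no match yet)
Bit 7: prefix='011' (no match yet)
Bit 8: prefix='0111' -> emit 'l', reset
Bit 9: prefix='1' -> emit 'g', reset
Bit 10: prefix='0' (no match yet)
Bit 11: prefix='01' (no match yet)
Bit 12: prefix='011' (no match yet)
Bit 13: prefix='0111' -> emit 'l', reset

Answer: 0 2 5 9 10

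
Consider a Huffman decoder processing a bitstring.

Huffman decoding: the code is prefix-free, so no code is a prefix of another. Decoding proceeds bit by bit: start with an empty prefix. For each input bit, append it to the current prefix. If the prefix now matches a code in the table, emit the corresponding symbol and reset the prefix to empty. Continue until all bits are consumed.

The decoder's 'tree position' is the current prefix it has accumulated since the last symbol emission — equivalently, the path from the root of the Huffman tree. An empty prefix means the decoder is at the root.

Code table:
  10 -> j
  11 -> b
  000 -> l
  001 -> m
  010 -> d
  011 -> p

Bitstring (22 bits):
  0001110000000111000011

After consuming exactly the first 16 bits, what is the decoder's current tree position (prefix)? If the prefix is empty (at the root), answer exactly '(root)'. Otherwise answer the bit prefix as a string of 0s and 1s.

Answer: 1

Derivation:
Bit 0: prefix='0' (no match yet)
Bit 1: prefix='00' (no match yet)
Bit 2: prefix='000' -> emit 'l', reset
Bit 3: prefix='1' (no match yet)
Bit 4: prefix='11' -> emit 'b', reset
Bit 5: prefix='1' (no match yet)
Bit 6: prefix='10' -> emit 'j', reset
Bit 7: prefix='0' (no match yet)
Bit 8: prefix='00' (no match yet)
Bit 9: prefix='000' -> emit 'l', reset
Bit 10: prefix='0' (no match yet)
Bit 11: prefix='00' (no match yet)
Bit 12: prefix='000' -> emit 'l', reset
Bit 13: prefix='1' (no match yet)
Bit 14: prefix='11' -> emit 'b', reset
Bit 15: prefix='1' (no match yet)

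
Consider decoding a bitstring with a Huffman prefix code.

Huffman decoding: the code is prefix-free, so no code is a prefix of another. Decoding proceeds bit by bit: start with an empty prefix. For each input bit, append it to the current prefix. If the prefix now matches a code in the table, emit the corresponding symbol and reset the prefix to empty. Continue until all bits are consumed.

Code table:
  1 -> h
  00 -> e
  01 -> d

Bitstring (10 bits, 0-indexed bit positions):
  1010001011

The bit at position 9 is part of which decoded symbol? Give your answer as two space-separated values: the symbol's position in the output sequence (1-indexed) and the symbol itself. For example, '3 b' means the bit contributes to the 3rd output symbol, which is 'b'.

Bit 0: prefix='1' -> emit 'h', reset
Bit 1: prefix='0' (no match yet)
Bit 2: prefix='01' -> emit 'd', reset
Bit 3: prefix='0' (no match yet)
Bit 4: prefix='00' -> emit 'e', reset
Bit 5: prefix='0' (no match yet)
Bit 6: prefix='01' -> emit 'd', reset
Bit 7: prefix='0' (no match yet)
Bit 8: prefix='01' -> emit 'd', reset
Bit 9: prefix='1' -> emit 'h', reset

Answer: 6 h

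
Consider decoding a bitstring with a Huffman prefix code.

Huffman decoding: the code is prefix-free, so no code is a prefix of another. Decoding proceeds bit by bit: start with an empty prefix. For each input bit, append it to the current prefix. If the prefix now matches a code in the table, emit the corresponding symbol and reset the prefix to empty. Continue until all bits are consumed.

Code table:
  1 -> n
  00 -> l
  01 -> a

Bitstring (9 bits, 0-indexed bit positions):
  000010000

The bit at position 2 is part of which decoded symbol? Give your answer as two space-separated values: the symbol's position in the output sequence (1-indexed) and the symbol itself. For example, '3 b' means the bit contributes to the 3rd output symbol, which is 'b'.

Bit 0: prefix='0' (no match yet)
Bit 1: prefix='00' -> emit 'l', reset
Bit 2: prefix='0' (no match yet)
Bit 3: prefix='00' -> emit 'l', reset
Bit 4: prefix='1' -> emit 'n', reset
Bit 5: prefix='0' (no match yet)
Bit 6: prefix='00' -> emit 'l', reset

Answer: 2 l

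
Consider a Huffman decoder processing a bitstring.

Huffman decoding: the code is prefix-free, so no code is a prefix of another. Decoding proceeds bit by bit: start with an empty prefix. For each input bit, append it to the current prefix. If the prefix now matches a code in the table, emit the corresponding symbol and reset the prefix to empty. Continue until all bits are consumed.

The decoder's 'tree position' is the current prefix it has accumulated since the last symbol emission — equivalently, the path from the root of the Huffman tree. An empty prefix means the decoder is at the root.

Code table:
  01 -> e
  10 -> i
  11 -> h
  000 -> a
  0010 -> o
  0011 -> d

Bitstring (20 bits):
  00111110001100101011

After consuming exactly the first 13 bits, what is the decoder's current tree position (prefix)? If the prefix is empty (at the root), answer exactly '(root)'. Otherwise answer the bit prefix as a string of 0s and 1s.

Answer: 0

Derivation:
Bit 0: prefix='0' (no match yet)
Bit 1: prefix='00' (no match yet)
Bit 2: prefix='001' (no match yet)
Bit 3: prefix='0011' -> emit 'd', reset
Bit 4: prefix='1' (no match yet)
Bit 5: prefix='11' -> emit 'h', reset
Bit 6: prefix='1' (no match yet)
Bit 7: prefix='10' -> emit 'i', reset
Bit 8: prefix='0' (no match yet)
Bit 9: prefix='00' (no match yet)
Bit 10: prefix='001' (no match yet)
Bit 11: prefix='0011' -> emit 'd', reset
Bit 12: prefix='0' (no match yet)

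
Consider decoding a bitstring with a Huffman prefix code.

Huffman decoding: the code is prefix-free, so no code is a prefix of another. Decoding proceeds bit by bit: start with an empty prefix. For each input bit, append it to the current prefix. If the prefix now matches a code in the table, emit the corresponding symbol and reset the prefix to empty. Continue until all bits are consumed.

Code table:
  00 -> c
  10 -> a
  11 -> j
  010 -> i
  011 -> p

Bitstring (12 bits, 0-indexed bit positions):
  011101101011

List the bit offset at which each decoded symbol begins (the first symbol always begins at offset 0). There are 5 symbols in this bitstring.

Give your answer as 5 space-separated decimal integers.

Bit 0: prefix='0' (no match yet)
Bit 1: prefix='01' (no match yet)
Bit 2: prefix='011' -> emit 'p', reset
Bit 3: prefix='1' (no match yet)
Bit 4: prefix='10' -> emit 'a', reset
Bit 5: prefix='1' (no match yet)
Bit 6: prefix='11' -> emit 'j', reset
Bit 7: prefix='0' (no match yet)
Bit 8: prefix='01' (no match yet)
Bit 9: prefix='010' -> emit 'i', reset
Bit 10: prefix='1' (no match yet)
Bit 11: prefix='11' -> emit 'j', reset

Answer: 0 3 5 7 10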